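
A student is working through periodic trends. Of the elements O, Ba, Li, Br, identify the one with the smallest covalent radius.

O

Li is in period 2, group 1; O is in period 2, group 16; Br is in period 4, group 17; Ba is in period 6, group 2.
Radius decreases left→right (rising Z_eff, same n) and increases top→bottom (higher n).
Neither a single period nor a single group — weigh both effects.
Br > O: period and group pull opposite ways; the down-group shift dominates (114 vs 63 pm).
Li > Br: the two effects oppose for this pair; the across-period effect wins (133 vs 114 pm).
Ba > Li: the two effects oppose for this pair; the down-group effect wins (196 vs 133 pm).
Approximate values (pm): Li 133, O 63, Br 114, Ba 196.
The smallest covalent radius among these belongs to O.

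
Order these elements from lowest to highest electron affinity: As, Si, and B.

B is in period 2, group 13; Si is in period 3, group 14; As is in period 4, group 15.
Atoms with high Z_eff and room in the valence shell (especially the halogens) have the most exothermic electron affinities.
These sit on a diagonal, where the across-period and down-group effects partly cancel.
As > B: period and group pull opposite ways; the across-period shift dominates (78 vs 27 kJ/mol).
Si > As: period and group pull opposite ways; the down-group shift dominates (134 vs 78 kJ/mol).
Approximate values (kJ/mol): B 27, Si 134, As 78.
So from lowest to highest: B < As < Si.

B, As, Si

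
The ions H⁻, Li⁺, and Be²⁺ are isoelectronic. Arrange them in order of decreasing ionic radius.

All of these have 2 electrons, so size is governed by nuclear charge alone: the more protons, the stronger the pull on the same electron cloud, and the smaller the ion.
Nuclear charges: Be²⁺ (Z=4), Li⁺ (Z=3), H⁻ (Z=1).
Largest to smallest: H⁻ > Li⁺ > Be²⁺.

H⁻ > Li⁺ > Be²⁺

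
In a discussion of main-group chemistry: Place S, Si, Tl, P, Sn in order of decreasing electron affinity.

S, Si, Sn, P, Tl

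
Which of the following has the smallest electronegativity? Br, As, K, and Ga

K is in period 4, group 1; Ga is in period 4, group 13; As is in period 4, group 15; Br is in period 4, group 17.
Atoms toward the upper right of the periodic table pull bonding electrons most strongly.
All lie in period 4, so electronegativity increases left to right.
The smallest electronegativity among these belongs to K.

K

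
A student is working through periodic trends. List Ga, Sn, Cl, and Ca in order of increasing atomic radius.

Cl < Ga < Sn < Ca

Cl is in period 3, group 17; Ca is in period 4, group 2; Ga is in period 4, group 13; Sn is in period 5, group 14.
Atomic radius shrinks across a period as nuclear charge pulls the same shell inward, and grows down a group as new shells are added.
Here both period and group differ, so the two effects have to be weighed against each other.
Ga > Cl: both effects reinforce here, so Ga is clearly the larger of the two.
Sn > Ga: period and group pull opposite ways; the down-group shift dominates (140 vs 124 pm).
Ca > Sn: the two effects oppose for this pair; the across-period effect wins (171 vs 140 pm).
For reference (pm): Cl 99, Ca 171, Ga 124, Sn 140.
So from smallest to largest: Cl < Ga < Sn < Ca.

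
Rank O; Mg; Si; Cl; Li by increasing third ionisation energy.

After 2 electrons have been removed, what remains? O²⁺ still has 4 valence electrons; Mg²⁺ is the bare [Ne] core; Si²⁺ still has 2 valence electrons; Cl²⁺ still has 5 valence electrons; Li²⁺ is already 1 electron into the core.
Breaking into a closed-shell core is much more expensive than removing a leftover valence electron — Mg and Li have the largest IE_3 here.
Valence configurations: O²⁺ [He]2s²2p², Si²⁺ [Ne]3s², Cl²⁺ [Ne]3s²3p³.
Tabulated IE_3 (kJ/mol): O 5300, Mg 7733, Si 3232, Cl 3822, Li 11815.
Putting it together, IE_3: Si < Cl < O < Mg < Li.

Si < Cl < O < Mg < Li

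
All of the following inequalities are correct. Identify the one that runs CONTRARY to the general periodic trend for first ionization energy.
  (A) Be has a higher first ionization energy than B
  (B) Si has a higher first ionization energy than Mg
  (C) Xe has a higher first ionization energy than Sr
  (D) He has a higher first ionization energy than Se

(A)

The general trend: first ionization energy increases across a period and decreases down a group.
(A) Be (period 2, group 2) vs B (period 2, group 13): the stated order contradicts the simple trend.
(B) Si (period 3, group 14) vs Mg (period 3, group 2): the stated order agrees with the simple trend.
(C) Xe (period 5, group 18) vs Sr (period 5, group 2): the stated order agrees with the simple trend.
(D) He (period 1, group 18) vs Se (period 4, group 16): the stated order agrees with the simple trend.
The exception is (A): removing B's lone 2p electron is easier than breaking Be's filled 2s².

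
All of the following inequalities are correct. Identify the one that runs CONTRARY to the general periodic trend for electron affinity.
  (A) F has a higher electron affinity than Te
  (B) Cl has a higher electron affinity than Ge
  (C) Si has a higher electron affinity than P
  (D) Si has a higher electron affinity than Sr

The general trend: electron affinity increases across a period and decreases down a group.
(A) F (period 2, group 17) vs Te (period 5, group 16): the stated order agrees with the simple trend.
(B) Cl (period 3, group 17) vs Ge (period 4, group 14): the stated order agrees with the simple trend.
(C) Si (period 3, group 14) vs P (period 3, group 15): the stated order contradicts the simple trend.
(D) Si (period 3, group 14) vs Sr (period 5, group 2): the stated order agrees with the simple trend.
The exception is (C): adding an electron to P's half-filled 3p³ is unfavourable, so Si (3p²) has the more exothermic EA.

(C)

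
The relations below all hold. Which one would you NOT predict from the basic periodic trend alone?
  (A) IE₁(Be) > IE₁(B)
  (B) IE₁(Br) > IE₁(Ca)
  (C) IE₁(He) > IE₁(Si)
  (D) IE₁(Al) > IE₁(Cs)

(A)

The general trend: first ionisation energy increases across a period and decreases down a group.
(A) Be (period 2, group 2) vs B (period 2, group 13): the stated order contradicts the simple trend.
(B) Br (period 4, group 17) vs Ca (period 4, group 2): the stated order agrees with the simple trend.
(C) He (period 1, group 18) vs Si (period 3, group 14): the stated order agrees with the simple trend.
(D) Al (period 3, group 13) vs Cs (period 6, group 1): the stated order agrees with the simple trend.
The exception is (A): removing B's lone 2p electron is easier than breaking Be's filled 2s².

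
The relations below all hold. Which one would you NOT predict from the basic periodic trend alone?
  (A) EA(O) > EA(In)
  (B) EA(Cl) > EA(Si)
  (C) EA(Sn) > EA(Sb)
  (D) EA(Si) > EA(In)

(C)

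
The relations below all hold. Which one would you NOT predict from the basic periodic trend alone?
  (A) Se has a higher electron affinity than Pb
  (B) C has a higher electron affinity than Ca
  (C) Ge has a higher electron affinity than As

The general trend: electron affinity increases across a period and decreases down a group.
(A) Se (period 4, group 16) vs Pb (period 6, group 14): the stated order agrees with the simple trend.
(B) C (period 2, group 14) vs Ca (period 4, group 2): the stated order agrees with the simple trend.
(C) Ge (period 4, group 14) vs As (period 4, group 15): the stated order contradicts the simple trend.
The exception is (C): adding an electron to As's half-filled 4p³ is unfavourable, so Ge (4p²) has the more exothermic EA.

(C)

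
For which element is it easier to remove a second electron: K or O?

The second ionization energy removes an electron from the +1 ion. For each element: K⁺ is the bare [Ar] core; O⁺ still has 5 valence electrons.
Usually core removal costs more than valence removal, but here the competition is close: a tightly held n=2 valence electron can cost more to remove than an n=3 core electron, so the actual values have to decide it.
Tabulated IE_2 (kJ/mol): K 3052, O 3388.
Putting it together, IE_2: K < O.

K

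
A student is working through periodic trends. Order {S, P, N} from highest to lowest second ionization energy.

N > S > P

The second ionization energy removes an electron from the +1 ion. For each element: S⁺ still has 5 valence electrons; P⁺ still has 4 valence electrons; N⁺ still has 4 valence electrons.
All are still removing valence electrons, so compare the +1 ions as you would atoms: IE_2 generally rises across a period (higher Z_eff) and falls down a group (larger shell), subject to the usual subshell exceptions.
Valence configurations: S⁺ [Ne]3s²3p³, P⁺ [Ne]3s²3p², N⁺ [He]2s²2p².
Tabulated IE_2 (kJ/mol): S 2252, P 1907, N 2856.
So the second ionization energies run P < S < N.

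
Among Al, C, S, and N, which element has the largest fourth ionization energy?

Al

IE_4 is the cost of taking one more electron from the +3 cation: Al³⁺ is the bare [Ne] core; C³⁺ still has 1 valence electron; S³⁺ still has 3 valence electrons; N³⁺ still has 2 valence electrons.
Breaking into a closed-shell core is much more expensive than removing a leftover valence electron — Al has the largest IE_4 here.
Valence configurations: C³⁺ [He]2s¹, S³⁺ [Ne]3s²3p¹, N³⁺ [He]2s².
Tabulated IE_4 (kJ/mol): Al 11577, C 6223, S 4556, N 7475.
Hence IE_4: S < C < N < Al.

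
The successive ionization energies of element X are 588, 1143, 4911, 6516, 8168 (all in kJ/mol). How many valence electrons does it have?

2

Look for the largest jump between consecutive ionization energies: IE3/IE2 ≈ 4.3, far larger than any earlier ratio.
That jump marks the point where a core electron is being removed. So the atom has 2 valence electrons.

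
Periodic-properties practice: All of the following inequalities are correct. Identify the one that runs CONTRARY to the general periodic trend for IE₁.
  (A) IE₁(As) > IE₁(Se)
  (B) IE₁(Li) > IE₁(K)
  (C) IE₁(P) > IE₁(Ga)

The general trend: IE₁ increases across a period and decreases down a group.
(A) As (period 4, group 15) vs Se (period 4, group 16): the stated order contradicts the simple trend.
(B) Li (period 2, group 1) vs K (period 4, group 1): the stated order agrees with the simple trend.
(C) P (period 3, group 15) vs Ga (period 4, group 13): the stated order agrees with the simple trend.
The exception is (A): Se (4p⁴) ionizes more easily than half-filled As (4p³).

(A)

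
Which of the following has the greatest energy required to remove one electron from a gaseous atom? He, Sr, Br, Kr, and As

He

He is in period 1, group 18; As is in period 4, group 15; Br is in period 4, group 17; Kr is in period 4, group 18; Sr is in period 5, group 2.
Removing the outermost electron gets harder across a period and easier down a group.
Here both period and group differ, so the two effects have to be weighed against each other.
As > Sr: relative to Sr, both the across-period and down-group shifts push As's first ionization energy up.
Br > As: both are in period 4; the period trend gives Br the larger value.
Kr > Br: Kr lies to the right of Br in period 4, so the across-period effect alone puts Kr higher.
He > Kr: He sits above Kr in group 18, so the down-group effect alone puts He higher.
Tabulated first ionization energy (kJ/mol): He 2372, As 947, Br 1140, Kr 1351, Sr 550.
The greatest energy required to remove one electron from a gaseous atom among these belongs to He.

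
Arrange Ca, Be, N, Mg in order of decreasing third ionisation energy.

Be, Mg, Ca, N

Consider each +2 ion: Ca²⁺ is the bare [Ar] core; Be²⁺ is the bare [He] core; N²⁺ still has 3 valence electrons; Mg²⁺ is the bare [Ne] core.
Pulling an electron out of a noble-gas core costs far more than removing a remaining valence electron, so Ca, Mg and Be sit at the high end of IE_3.
Tabulated IE_3 (kJ/mol): Ca 4912, Be 14849, N 4578, Mg 7733.
Hence IE_3: N < Ca < Mg < Be.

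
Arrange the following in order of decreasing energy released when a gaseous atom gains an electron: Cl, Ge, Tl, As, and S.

Adding an electron releases more energy for atoms nearer the top right (short of the noble gases).
Here both period and group differ, so the two effects have to be weighed against each other.
As > Tl: relative to Tl, both the across-period and down-group shifts push As's electron affinity up.
Ge > As: this pair runs against the simple trend — see the exception note.
S > Ge: both effects reinforce here, so S is clearly the higher of the two.
Cl > S: Cl lies to the right of S in period 3, so the across-period effect alone puts Cl higher.
Note the exception: Ge has a higher electron affinity than As, contrary to the simple trend — adding an electron to As's half-filled 4p³ is unfavourable, so Ge (4p²) has the more exothermic EA.
Tabulated electron affinity (kJ/mol): S 200, Cl 349, Ge 119, As 78, Tl 19.
So from highest to lowest: Cl > S > Ge > As > Tl.

Cl > S > Ge > As > Tl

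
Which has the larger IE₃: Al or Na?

After 2 electrons have been removed, what remains? Al²⁺ still has 1 valence electron; Na²⁺ is already 1 electron into the core.
Breaking into a closed-shell core is much more expensive than removing a leftover valence electron — Na has the largest IE_3 here.
Tabulated IE_3 (kJ/mol): Al 2745, Na 6910.
So the third ionization energies run Al < Na.

Na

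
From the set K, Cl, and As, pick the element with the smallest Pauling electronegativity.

K

Cl is in period 3, group 17; K is in period 4, group 1; As is in period 4, group 15.
EN rises left→right (higher Z_eff, smaller atoms) and falls top→bottom (larger, more shielded atoms).
These span different periods and groups, so the two trends combine.
As > K: As lies to the right of K in period 4, so the across-period effect alone puts As higher.
Cl > As: both effects reinforce here, so Cl is clearly the higher of the two.
Tabulated electronegativity (Pauling): Cl 3.16, K 0.82, As 2.18.
The smallest Pauling electronegativity among these belongs to K.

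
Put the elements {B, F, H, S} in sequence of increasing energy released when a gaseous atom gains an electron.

B < H < S < F

H is in period 1, group 1; B is in period 2, group 13; F is in period 2, group 17; S is in period 3, group 16.
Adding an electron releases more energy for atoms nearer the top right (short of the noble gases).
Here both period and group differ, so the two effects have to be weighed against each other.
H > B: period and group pull opposite ways; the down-group shift dominates (73 vs 27 kJ/mol).
S > H: the two effects oppose for this pair; the across-period effect wins (200 vs 73 kJ/mol).
F > S: both effects reinforce here, so F is clearly the higher of the two.
For reference (kJ/mol): H 73, B 27, F 328, S 200.
So from lowest to highest: B < H < S < F.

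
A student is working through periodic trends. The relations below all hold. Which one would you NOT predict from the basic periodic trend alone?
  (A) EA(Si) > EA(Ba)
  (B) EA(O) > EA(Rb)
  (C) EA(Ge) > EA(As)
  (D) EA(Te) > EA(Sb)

The general trend: electron affinity increases across a period and decreases down a group.
(A) Si (period 3, group 14) vs Ba (period 6, group 2): the stated order agrees with the simple trend.
(B) O (period 2, group 16) vs Rb (period 5, group 1): the stated order agrees with the simple trend.
(C) Ge (period 4, group 14) vs As (period 4, group 15): the stated order contradicts the simple trend.
(D) Te (period 5, group 16) vs Sb (period 5, group 15): the stated order agrees with the simple trend.
The exception is (C): adding an electron to As's half-filled 4p³ is unfavourable, so Ge (4p²) has the more exothermic EA.

(C)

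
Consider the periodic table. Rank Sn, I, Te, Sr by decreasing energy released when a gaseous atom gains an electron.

I > Te > Sn > Sr

Sr is in period 5, group 2; Sn is in period 5, group 14; Te is in period 5, group 16; I is in period 5, group 17.
Atoms with high Z_eff and room in the valence shell (especially the halogens) have the most exothermic electron affinities.
All lie in period 5, so electron affinity increases left to right.
So from highest to lowest: I > Te > Sn > Sr.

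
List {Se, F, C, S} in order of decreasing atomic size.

C is in period 2, group 14; F is in period 2, group 17; S is in period 3, group 16; Se is in period 4, group 16.
Across a period the added protons contract the valence shell; down a group each new principal shell makes the atom larger.
Here both period and group differ, so the two effects have to be weighed against each other.
C > F: C lies to the left of F in period 2, so the across-period effect alone puts C larger.
S > C: the two effects oppose for this pair; the down-group effect wins (103 vs 75 pm).
Se > S: they share group 16; the group trend gives Se the larger value.
For reference (pm): C 75, F 64, S 103, Se 116.
So from largest to smallest: Se > S > C > F.

Se > S > C > F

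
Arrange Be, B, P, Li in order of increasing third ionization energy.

Consider each +2 ion: Be²⁺ is the bare [He] core; B²⁺ still has 1 valence electron; P²⁺ still has 3 valence electrons; Li²⁺ is already 1 electron into the core.
Core electrons are held far more tightly than valence electrons, so Li and Be top the IE_3 order.
Valence configurations: B²⁺ [He]2s¹, P²⁺ [Ne]3s²3p¹.
Tabulated IE_3 (kJ/mol): Be 14849, B 3660, P 2914, Li 11815.
Hence IE_3: P < B < Li < Be.

P < B < Li < Be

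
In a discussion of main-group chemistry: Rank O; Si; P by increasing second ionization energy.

Si < P < O

The second ionization energy removes an electron from the +1 ion. For each element: O⁺ still has 5 valence electrons; Si⁺ still has 3 valence electrons; P⁺ still has 4 valence electrons.
All are still removing valence electrons, so compare the +1 ions as you would atoms: IE_2 generally rises across a period (higher Z_eff) and falls down a group (larger shell), subject to the usual subshell exceptions.
Valence configurations: O⁺ [He]2s²2p³, Si⁺ [Ne]3s²3p¹, P⁺ [Ne]3s²3p².
Tabulated IE_2 (kJ/mol): O 3388, Si 1577, P 1907.
Putting it together, IE_2: Si < P < O.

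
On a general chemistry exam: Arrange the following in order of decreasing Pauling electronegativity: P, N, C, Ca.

Atoms toward the upper right of the periodic table pull bonding electrons most strongly.
These span different periods and groups, so the two trends combine.
P > Ca: relative to Ca, both the across-period and down-group shifts push P's electronegativity up.
C > P: the two effects oppose for this pair; the down-group effect wins (2.55 vs 2.19).
N > C: both are in period 2; the period trend gives N the larger value.
Approximate values (Pauling): C 2.55, N 3.04, P 2.19, Ca 1.00.
So from highest to lowest: N > C > P > Ca.

N, C, P, Ca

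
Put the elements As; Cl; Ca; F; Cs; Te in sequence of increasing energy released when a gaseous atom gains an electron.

F is in period 2, group 17; Cl is in period 3, group 17; Ca is in period 4, group 2; As is in period 4, group 15; Te is in period 5, group 16; Cs is in period 6, group 1.
Adding an electron releases more energy for atoms nearer the top right (short of the noble gases).
Here both period and group differ, so the two effects have to be weighed against each other.
Cs > Ca: this pair runs against the simple trend — see the exception note.
As > Cs: both effects reinforce here, so As is clearly the higher of the two.
Te > As: period and group pull opposite ways; the across-period shift dominates (190 vs 78 kJ/mol).
F > Te: relative to Te, both the across-period and down-group shifts push F's electron affinity up.
Cl > F: this pair runs against the simple trend — see the exception note.
Note the exception: Cs has a higher electron affinity than Ca, contrary to the simple trend — adding an electron to Ca (ns²) has to open a new, higher-energy np subshell, which is unfavourable.
Note the exception: Cl has a higher electron affinity than F, contrary to the simple trend — F's small 2p subshell makes the incoming electron feel strong e⁻–e⁻ repulsion, so Cl actually releases more energy on gaining an electron.
Approximate values (kJ/mol): F 328, Cl 349, Ca 2, As 78, Te 190, Cs 46.
So from lowest to highest: Ca < Cs < As < Te < F < Cl.

Ca < Cs < As < Te < F < Cl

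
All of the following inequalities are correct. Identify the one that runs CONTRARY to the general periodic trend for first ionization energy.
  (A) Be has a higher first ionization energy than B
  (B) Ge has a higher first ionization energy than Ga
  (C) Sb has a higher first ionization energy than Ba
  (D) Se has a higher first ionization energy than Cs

The general trend: first ionization energy increases across a period and decreases down a group.
(A) Be (period 2, group 2) vs B (period 2, group 13): the stated order contradicts the simple trend.
(B) Ge (period 4, group 14) vs Ga (period 4, group 13): the stated order agrees with the simple trend.
(C) Sb (period 5, group 15) vs Ba (period 6, group 2): the stated order agrees with the simple trend.
(D) Se (period 4, group 16) vs Cs (period 6, group 1): the stated order agrees with the simple trend.
The exception is (A): removing B's lone 2p electron is easier than breaking Be's filled 2s².

(A)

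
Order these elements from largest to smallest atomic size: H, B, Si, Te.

Atomic radius shrinks across a period as nuclear charge pulls the same shell inward, and grows down a group as new shells are added.
Neither a single period nor a single group — weigh both effects.
B > H: the two effects oppose for this pair; the down-group effect wins (85 vs 32 pm).
Si > B: the two effects oppose for this pair; the down-group effect wins (116 vs 85 pm).
Te > Si: the two effects oppose for this pair; the down-group effect wins (136 vs 116 pm).
Approximate values (pm): H 32, B 85, Si 116, Te 136.
So from largest to smallest: Te > Si > B > H.

Te > Si > B > H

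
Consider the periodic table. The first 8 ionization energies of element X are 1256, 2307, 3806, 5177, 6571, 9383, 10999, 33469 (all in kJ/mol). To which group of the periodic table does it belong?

Look for the largest jump between consecutive ionization energies: IE8/IE7 ≈ 3.0, far larger than any earlier ratio.
That jump marks the point where a core electron is being removed. So the atom has 7 valence electrons.
A main-group element with 7 valence electrons is in group 17.

Group 17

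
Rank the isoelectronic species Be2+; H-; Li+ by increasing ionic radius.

Be2+ < Li+ < H-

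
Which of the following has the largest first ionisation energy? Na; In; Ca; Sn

Na is in period 3, group 1; Ca is in period 4, group 2; In is in period 5, group 13; Sn is in period 5, group 14.
IE₁ increases left→right with effective nuclear charge and decreases top→bottom as the valence shell moves farther out.
These span different periods and groups, so the two trends combine.
In > Na: period and group pull opposite ways; the across-period shift dominates (558 vs 496 kJ/mol).
Ca > In: period and group pull opposite ways; the down-group shift dominates (590 vs 558 kJ/mol).
Sn > Ca: the two effects oppose for this pair; the across-period effect wins (709 vs 590 kJ/mol).
Tabulated first ionization energy (kJ/mol): Na 496, Ca 590, In 558, Sn 709.
The largest first ionisation energy among these belongs to Sn.

Sn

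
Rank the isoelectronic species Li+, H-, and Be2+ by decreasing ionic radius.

All of these have 2 electrons, so size is governed by nuclear charge alone: the more protons, the stronger the pull on the same electron cloud, and the smaller the ion.
Nuclear charges: Be2+ (Z=4), Li+ (Z=3), H- (Z=1).
Largest to smallest: H- > Li+ > Be2+.

H- > Li+ > Be2+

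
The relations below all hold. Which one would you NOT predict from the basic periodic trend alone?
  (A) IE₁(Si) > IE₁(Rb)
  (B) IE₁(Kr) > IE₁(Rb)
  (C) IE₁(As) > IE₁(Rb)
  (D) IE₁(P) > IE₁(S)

The general trend: first ionisation energy increases across a period and decreases down a group.
(A) Si (period 3, group 14) vs Rb (period 5, group 1): the stated order agrees with the simple trend.
(B) Kr (period 4, group 18) vs Rb (period 5, group 1): the stated order agrees with the simple trend.
(C) As (period 4, group 15) vs Rb (period 5, group 1): the stated order agrees with the simple trend.
(D) P (period 3, group 15) vs S (period 3, group 16): the stated order contradicts the simple trend.
The exception is (D): S (3p⁴) ionizes more easily than half-filled P (3p³) because the paired 3p electron in S is pushed out by e⁻–e⁻ repulsion.

(D)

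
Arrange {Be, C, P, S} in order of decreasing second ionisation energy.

C > S > P > Be

IE_2 is the cost of taking one more electron from the +1 cation: Be⁺ still has 1 valence electron; C⁺ still has 3 valence electrons; P⁺ still has 4 valence electrons; S⁺ still has 5 valence electrons.
All are still removing valence electrons, so compare the +1 ions as you would atoms: IE_2 generally rises across a period (higher Z_eff) and falls down a group (larger shell), subject to the usual subshell exceptions.
Valence configurations: Be⁺ [He]2s¹, C⁺ [He]2s²2p¹, P⁺ [Ne]3s²3p², S⁺ [Ne]3s²3p³.
Approximate IE_2 values (kJ/mol): Be 1757, C 2353, P 1907, S 2252.
So the second ionization energies run Be < P < S < C.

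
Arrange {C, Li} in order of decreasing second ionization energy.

After 1 electron has been removed, what remains? C⁺ still has 3 valence electrons; Li⁺ is the bare [He] core.
Core electrons are held far more tightly than valence electrons, so Li tops the IE_2 order.
Tabulated IE_2 (kJ/mol): C 2353, Li 7298.
Hence IE_2: C < Li.

Li > C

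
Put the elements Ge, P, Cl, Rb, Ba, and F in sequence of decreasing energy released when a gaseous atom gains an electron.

Cl > F > Ge > P > Rb > Ba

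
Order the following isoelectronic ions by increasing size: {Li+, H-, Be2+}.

Be2+ < Li+ < H-

All of these have 2 electrons, so size is governed by nuclear charge alone: the more protons, the stronger the pull on the same electron cloud, and the smaller the ion.
Nuclear charges: Be2+ (Z=4), Li+ (Z=3), H- (Z=1).
Smallest to largest: Be2+ < Li+ < H-.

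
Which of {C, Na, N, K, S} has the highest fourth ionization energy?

Na

After 3 electrons have been removed, what remains? C³⁺ still has 1 valence electron; Na³⁺ is already 2 electrons into the core; N³⁺ still has 2 valence electrons; K³⁺ is already 2 electrons into the core; S³⁺ still has 3 valence electrons.
Usually core removal costs more than valence removal, but here the competition is close: a tightly held n=2 valence electron can cost more to remove than an n=3 core electron, so the actual values have to decide it.
Valence configurations: C³⁺ [He]2s¹, N³⁺ [He]2s², S³⁺ [Ne]3s²3p¹.
Tabulated IE_4 (kJ/mol): C 6223, Na 9543, N 7475, K 5877, S 4556.
Hence IE_4: S < K < C < N < Na.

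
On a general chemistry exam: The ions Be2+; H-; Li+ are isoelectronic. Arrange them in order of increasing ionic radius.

All of these have 2 electrons, so size is governed by nuclear charge alone: the more protons, the stronger the pull on the same electron cloud, and the smaller the ion.
Nuclear charges: Be2+ (Z=4), Li+ (Z=3), H- (Z=1).
Smallest to largest: Be2+ < Li+ < H-.

Be2+, Li+, H-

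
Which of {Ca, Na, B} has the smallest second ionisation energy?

The second ionization energy removes an electron from the +1 ion. For each element: Ca⁺ still has 1 valence electron; Na⁺ is the bare [Ne] core; B⁺ still has 2 valence electrons.
Pulling an electron out of a noble-gas core costs far more than removing a remaining valence electron, so Na sits at the high end of IE_2.
Valence configurations: Ca⁺ [Ar]4s¹, B⁺ [He]2s².
Approximate IE_2 values (kJ/mol): Ca 1145, Na 4562, B 2427.
Putting it together, IE_2: Ca < B < Na.

Ca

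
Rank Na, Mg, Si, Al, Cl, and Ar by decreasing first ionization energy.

Na is in period 3, group 1; Mg is in period 3, group 2; Al is in period 3, group 13; Si is in period 3, group 14; Cl is in period 3, group 17; Ar is in period 3, group 18.
Removing the outermost electron gets harder across a period and easier down a group.
All lie in period 3; the across-period trend (first ionization energy increases left to right) applies, with the exception below.
Note the exception: Mg has a higher first ionization energy than Al, contrary to the simple trend — Al's single 3p electron is easier to remove than one from Mg's filled 3s².
For reference (kJ/mol): Na 496, Mg 738, Al 578, Si 786, Cl 1251, Ar 1521.
So from highest to lowest: Ar > Cl > Si > Mg > Al > Na.

Ar > Cl > Si > Mg > Al > Na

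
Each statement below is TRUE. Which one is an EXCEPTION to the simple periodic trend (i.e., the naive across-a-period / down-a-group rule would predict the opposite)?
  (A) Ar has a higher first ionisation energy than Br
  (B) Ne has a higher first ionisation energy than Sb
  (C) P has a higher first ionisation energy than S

(C)

The general trend: first ionisation energy increases across a period and decreases down a group.
(A) Ar (period 3, group 18) vs Br (period 4, group 17): the stated order agrees with the simple trend.
(B) Ne (period 2, group 18) vs Sb (period 5, group 15): the stated order agrees with the simple trend.
(C) P (period 3, group 15) vs S (period 3, group 16): the stated order contradicts the simple trend.
The exception is (C): S (3p⁴) ionizes more easily than half-filled P (3p³) because the paired 3p electron in S is pushed out by e⁻–e⁻ repulsion.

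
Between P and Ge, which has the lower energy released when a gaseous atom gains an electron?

P is in period 3, group 15; Ge is in period 4, group 14.
Adding an electron releases more energy for atoms nearer the top right (short of the noble gases).
These span different periods and groups, so the two trends combine.
Ge > P: this pair runs against the simple trend — see the exception note.
Note the exception: Ge has a higher electron affinity than P, contrary to the simple trend — adding an electron to P's half-filled np³ subshell costs electron-pairing energy.
For reference (kJ/mol): P 72, Ge 119.
So P has the lower energy released when a gaseous atom gains an electron (P < Ge).

P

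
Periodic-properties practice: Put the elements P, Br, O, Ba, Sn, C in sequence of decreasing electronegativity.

O > Br > C > P > Sn > Ba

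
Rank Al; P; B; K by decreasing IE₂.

K > B > P > Al

After 1 electron has been removed, what remains? Al⁺ still has 2 valence electrons; P⁺ still has 4 valence electrons; B⁺ still has 2 valence electrons; K⁺ is the bare [Ar] core.
Pulling an electron out of a noble-gas core costs far more than removing a remaining valence electron, so K sits at the high end of IE_2.
Valence configurations: Al⁺ [Ne]3s², P⁺ [Ne]3s²3p², B⁺ [He]2s².
Approximate IE_2 values (kJ/mol): Al 1817, P 1907, B 2427, K 3052.
So the second ionization energies run Al < P < B < K.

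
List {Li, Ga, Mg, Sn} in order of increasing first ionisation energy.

Li is in period 2, group 1; Mg is in period 3, group 2; Ga is in period 4, group 13; Sn is in period 5, group 14.
Removing the outermost electron gets harder across a period and easier down a group.
A diagonal step moves right (one effect) and down (the opposite effect) at once.
Ga > Li: the two effects oppose for this pair; the across-period effect wins (579 vs 520 kJ/mol).
Sn > Ga: the two effects oppose for this pair; the across-period effect wins (709 vs 579 kJ/mol).
Mg > Sn: period and group pull opposite ways; the down-group shift dominates (738 vs 709 kJ/mol).
For reference (kJ/mol): Li 520, Mg 738, Ga 579, Sn 709.
So from lowest to highest: Li < Ga < Sn < Mg.

Li, Ga, Sn, Mg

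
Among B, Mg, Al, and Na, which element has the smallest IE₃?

After 2 electrons have been removed, what remains? B²⁺ still has 1 valence electron; Mg²⁺ is the bare [Ne] core; Al²⁺ still has 1 valence electron; Na²⁺ is already 1 electron into the core.
Core electrons are held far more tightly than valence electrons, so Na and Mg top the IE_3 order.
Valence configurations: B²⁺ [He]2s¹, Al²⁺ [Ne]3s¹.
Approximate IE_3 values (kJ/mol): B 3660, Mg 7733, Al 2745, Na 6910.
Overall IE_3 order: Al < B < Na < Mg.

Al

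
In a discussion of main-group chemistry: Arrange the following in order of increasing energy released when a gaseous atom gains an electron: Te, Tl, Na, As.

Tl < Na < As < Te

Na is in period 3, group 1; As is in period 4, group 15; Te is in period 5, group 16; Tl is in period 6, group 13.
Adding an electron releases more energy for atoms nearer the top right (short of the noble gases).
Here both period and group differ, so the two effects have to be weighed against each other.
Na > Tl: period and group pull opposite ways; the down-group shift dominates (53 vs 19 kJ/mol).
As > Na: the two effects oppose for this pair; the across-period effect wins (78 vs 53 kJ/mol).
Te > As: period and group pull opposite ways; the across-period shift dominates (190 vs 78 kJ/mol).
Approximate values (kJ/mol): Na 53, As 78, Te 190, Tl 19.
So from lowest to highest: Tl < Na < As < Te.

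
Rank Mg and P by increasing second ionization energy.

IE_2 is the cost of taking one more electron from the +1 cation: Mg⁺ still has 1 valence electron; P⁺ still has 4 valence electrons.
All are still removing valence electrons, so compare the +1 ions as you would atoms: IE_2 generally rises across a period (higher Z_eff) and falls down a group (larger shell), subject to the usual subshell exceptions.
Valence configurations: Mg⁺ [Ne]3s¹, P⁺ [Ne]3s²3p².
Approximate IE_2 values (kJ/mol): Mg 1451, P 1907.
Overall IE_2 order: Mg < P.

Mg < P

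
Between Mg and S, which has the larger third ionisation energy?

Consider each +2 ion: Mg²⁺ is the bare [Ne] core; S²⁺ still has 4 valence electrons.
Pulling an electron out of a noble-gas core costs far more than removing a remaining valence electron, so Mg sits at the high end of IE_3.
The numbers (kJ/mol): Mg 7733, S 3357.
So the third ionization energies run S < Mg.

Mg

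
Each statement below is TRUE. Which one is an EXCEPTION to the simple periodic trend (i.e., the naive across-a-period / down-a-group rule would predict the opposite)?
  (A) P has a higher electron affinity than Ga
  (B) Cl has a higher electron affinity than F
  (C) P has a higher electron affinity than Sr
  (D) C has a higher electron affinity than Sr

(B)

The general trend: electron affinity increases across a period and decreases down a group.
(A) P (period 3, group 15) vs Ga (period 4, group 13): the stated order agrees with the simple trend.
(B) Cl (period 3, group 17) vs F (period 2, group 17): the stated order contradicts the simple trend.
(C) P (period 3, group 15) vs Sr (period 5, group 2): the stated order agrees with the simple trend.
(D) C (period 2, group 14) vs Sr (period 5, group 2): the stated order agrees with the simple trend.
The exception is (B): F's small 2p subshell makes the incoming electron feel strong e⁻–e⁻ repulsion, so Cl actually releases more energy on gaining an electron.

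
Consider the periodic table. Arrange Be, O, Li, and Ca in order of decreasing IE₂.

Consider each +1 ion: Be⁺ still has 1 valence electron; O⁺ still has 5 valence electrons; Li⁺ is the bare [He] core; Ca⁺ still has 1 valence electron.
Core electrons are held far more tightly than valence electrons, so Li tops the IE_2 order.
Valence configurations: Be⁺ [He]2s¹, O⁺ [He]2s²2p³, Ca⁺ [Ar]4s¹.
Tabulated IE_2 (kJ/mol): Be 1757, O 3388, Li 7298, Ca 1145.
Hence IE_2: Ca < Be < O < Li.

Li, O, Be, Ca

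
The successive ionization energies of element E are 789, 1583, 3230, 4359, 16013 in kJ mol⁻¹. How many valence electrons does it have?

4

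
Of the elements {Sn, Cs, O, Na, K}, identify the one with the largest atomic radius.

Cs

O is in period 2, group 16; Na is in period 3, group 1; K is in period 4, group 1; Sn is in period 5, group 14; Cs is in period 6, group 1.
Moving right in a period, electrons are added to the same shell under a stronger nuclear pull, so atoms get smaller; moving down, a new shell is opened and atoms get larger.
Neither a single period nor a single group — weigh both effects.
Sn > O: both effects reinforce here, so Sn is clearly the larger of the two.
Na > Sn: period and group pull opposite ways; the across-period shift dominates (155 vs 140 pm).
K > Na: they share group 1; the group trend gives K the larger value.
Cs > K: Cs sits below K in group 1, so the down-group effect alone puts Cs larger.
Tabulated atomic radius (pm): O 63, Na 155, K 196, Sn 140, Cs 232.
The largest atomic radius among these belongs to Cs.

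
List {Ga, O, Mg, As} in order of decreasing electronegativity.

O, As, Ga, Mg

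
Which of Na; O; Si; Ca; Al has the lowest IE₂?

Ca

IE_2 is the cost of taking one more electron from the +1 cation: Na⁺ is the bare [Ne] core; O⁺ still has 5 valence electrons; Si⁺ still has 3 valence electrons; Ca⁺ still has 1 valence electron; Al⁺ still has 2 valence electrons.
Pulling an electron out of a noble-gas core costs far more than removing a remaining valence electron, so Na sits at the high end of IE_2.
Valence configurations: O⁺ [He]2s²2p³, Si⁺ [Ne]3s²3p¹, Ca⁺ [Ar]4s¹, Al⁺ [Ne]3s².
Si⁺ loses a lone 3p electron whereas Al⁺ must break into a filled 3s² pair, so IE_2(Al) > IE_2(Si) even though Si has the higher nuclear charge.
The numbers (kJ/mol): Na 4562, O 3388, Si 1577, Ca 1145, Al 1817.
So the second ionization energies run Ca < Si < Al < O < Na.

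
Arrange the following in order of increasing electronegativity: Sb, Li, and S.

Li, Sb, S

Li is in period 2, group 1; S is in period 3, group 16; Sb is in period 5, group 15.
EN rises left→right (higher Z_eff, smaller atoms) and falls top→bottom (larger, more shielded atoms).
These span different periods and groups, so the two trends combine.
Sb > Li: the two effects oppose for this pair; the across-period effect wins (2.05 vs 0.98).
S > Sb: relative to Sb, both the across-period and down-group shifts push S's electronegativity up.
Tabulated electronegativity (Pauling): Li 0.98, S 2.58, Sb 2.05.
So from lowest to highest: Li < Sb < S.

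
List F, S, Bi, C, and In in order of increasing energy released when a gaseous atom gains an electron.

In, Bi, C, S, F

C is in period 2, group 14; F is in period 2, group 17; S is in period 3, group 16; In is in period 5, group 13; Bi is in period 6, group 15.
EA tends to increase across a period and decrease down a group, though the pattern is less regular than for IE or radius.
Here both period and group differ, so the two effects have to be weighed against each other.
Bi > In: the two effects oppose for this pair; the across-period effect wins (91 vs 29 kJ/mol).
C > Bi: the two effects oppose for this pair; the down-group effect wins (122 vs 91 kJ/mol).
S > C: the two effects oppose for this pair; the across-period effect wins (200 vs 122 kJ/mol).
F > S: both effects reinforce here, so F is clearly the higher of the two.
Approximate values (kJ/mol): C 122, F 328, S 200, In 29, Bi 91.
So from lowest to highest: In < Bi < C < S < F.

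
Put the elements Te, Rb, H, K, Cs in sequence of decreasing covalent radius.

Across a period the added protons contract the valence shell; down a group each new principal shell makes the atom larger.
These span different periods and groups, so the two trends combine.
Te > H: period and group pull opposite ways; the down-group shift dominates (136 vs 32 pm).
K > Te: the two effects oppose for this pair; the across-period effect wins (196 vs 136 pm).
Rb > K: Rb sits below K in group 1, so the down-group effect alone puts Rb larger.
Cs > Rb: Cs sits below Rb in group 1, so the down-group effect alone puts Cs larger.
Tabulated atomic radius (pm): H 32, K 196, Rb 210, Te 136, Cs 232.
So from largest to smallest: Cs > Rb > K > Te > H.

Cs > Rb > K > Te > H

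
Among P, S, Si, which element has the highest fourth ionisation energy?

P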